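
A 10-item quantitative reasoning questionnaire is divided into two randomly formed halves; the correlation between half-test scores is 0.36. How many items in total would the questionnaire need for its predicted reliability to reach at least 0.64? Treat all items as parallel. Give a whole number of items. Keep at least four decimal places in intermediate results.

16

r_full = 2(0.36)/(1 + 0.36) = 0.5294
n = r_tgt(1 − r_full) / [r_full(1 − r_tgt)] = 0.64 × 0.4706 / (0.5294 × 0.36) ≈ 1.5803
Required items = 1.5803 × 10 = 15.80, so 16 items.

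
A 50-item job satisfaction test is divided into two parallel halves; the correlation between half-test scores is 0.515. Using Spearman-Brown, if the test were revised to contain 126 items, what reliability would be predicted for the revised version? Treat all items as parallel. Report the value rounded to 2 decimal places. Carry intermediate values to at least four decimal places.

0.84

First correct the split-half correlation to full-test reliability: r_full = 2 × 0.515 / (1 + 0.515) ≈ 0.6799
Then adjust to 126 items: n = 126/50 = 2.5200
r_new = n·r_full / (1 + (n − 1)·r_full) = 1.7133 / 2.0334 ≈ 0.8426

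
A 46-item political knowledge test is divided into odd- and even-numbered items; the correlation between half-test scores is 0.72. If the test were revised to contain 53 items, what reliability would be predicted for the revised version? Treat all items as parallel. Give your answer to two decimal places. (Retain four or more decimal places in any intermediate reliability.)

0.86

Full-test reliability from the split-half r: r_full = 2(0.72)/(1 + 0.72) = 0.8372
Then adjust to 53 items: n = 53/46 = 1.1522
r_new = n·r_full / (1 + (n − 1)·r_full) = 0.9646 / 1.1274 ≈ 0.8556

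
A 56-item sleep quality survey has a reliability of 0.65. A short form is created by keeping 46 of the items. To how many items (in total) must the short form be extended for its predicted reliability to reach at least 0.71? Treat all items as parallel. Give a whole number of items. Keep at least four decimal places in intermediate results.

74

Short-form reliability: n = 46/56 = 0.8214; r_46 = n·r/(1+(n−1)r) ≈ 0.6040
Length factor from the short form to reach 0.71: n' = 0.71(1 − 0.6040) / [0.6040(1 − 0.71)] ≈ 1.6052
Items = 1.6052 × 46 ≈ 73.84 → 74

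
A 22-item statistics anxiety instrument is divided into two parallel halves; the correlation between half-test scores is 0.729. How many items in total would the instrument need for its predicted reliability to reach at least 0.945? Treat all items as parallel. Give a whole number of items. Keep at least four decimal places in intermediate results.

71

r_full = 2(0.729)/(1 + 0.729) = 0.8433
Solve Spearman-Brown for n: n = 0.945(1 − 0.8433) / [0.8433(1 − 0.945)] = 3.1927
Items = 3.1927 × 22 ≈ 70.24 → 71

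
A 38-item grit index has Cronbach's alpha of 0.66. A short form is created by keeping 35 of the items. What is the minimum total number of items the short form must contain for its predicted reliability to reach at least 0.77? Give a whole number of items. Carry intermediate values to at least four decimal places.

Short-form reliability: n = 35/38 = 0.9211; r_35 = n·r/(1+(n−1)r) ≈ 0.6413
Then solve for n' with r_old = 0.6413, r_target = 0.77: n' = 0.77(1 − 0.6413)/[0.6413(1 − 0.77)] = 1.8725
Total items = 1.8725 × 35 = 65.54, rounded up to 66.

66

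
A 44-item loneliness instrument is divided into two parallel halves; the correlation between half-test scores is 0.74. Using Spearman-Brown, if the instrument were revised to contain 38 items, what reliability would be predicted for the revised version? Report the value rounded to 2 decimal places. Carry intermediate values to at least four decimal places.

First correct the split-half correlation to full-test reliability: r_full = 2 × 0.74 / (1 + 0.74) ≈ 0.8506
Then adjust to 38 items: n = 38/44 = 0.8636
r_new = n·r_full / (1 + (n − 1)·r_full) = 0.7346 / 0.8840 ≈ 0.8310

0.83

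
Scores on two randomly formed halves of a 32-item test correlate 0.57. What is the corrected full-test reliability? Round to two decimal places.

0.73

Apply the Spearman-Brown correction with n = 2:
r_full = 2r_hh / (1 + r_hh) = 2 × 0.57 / (1 + 0.57)
       = 1.1400 / 1.5700 = 0.7261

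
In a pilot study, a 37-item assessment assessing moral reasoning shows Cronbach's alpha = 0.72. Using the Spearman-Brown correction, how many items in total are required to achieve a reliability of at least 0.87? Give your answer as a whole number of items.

97

n = 0.87(1 − 0.72) / [0.72(1 − 0.87)]
n = 0.2436 / 0.0936 ≈ 2.6026
Items needed = n × 37 = 2.6026 × 37 ≈ 96.30 → round up to 97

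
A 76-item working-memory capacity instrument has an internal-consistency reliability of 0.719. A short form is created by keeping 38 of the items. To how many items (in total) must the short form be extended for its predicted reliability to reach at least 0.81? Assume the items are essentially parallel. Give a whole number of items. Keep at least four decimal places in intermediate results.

First, r for the 38-item form: n = 38/76 = 0.5000, so r_38 = 0.5000·0.719/(1 + (0.5000 − 1)·0.719) = 0.5613
Length factor from the short form to reach 0.81: n' = 0.81(1 − 0.5613) / [0.5613(1 − 0.81)] ≈ 3.3320
Total items = 3.3320 × 38 = 126.62, rounded up to 127.

127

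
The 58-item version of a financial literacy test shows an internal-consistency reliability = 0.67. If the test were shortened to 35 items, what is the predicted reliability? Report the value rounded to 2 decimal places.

0.55

n = 35/58 = 0.6034
Apply the Spearman-Brown prophecy formula, r' = nr / [1 + (n − 1)r]:
r_new = 0.6034·0.67 / [1 + (0.6034 − 1)·0.67]
r_new = 0.4043 / 0.7343 ≈ 0.5506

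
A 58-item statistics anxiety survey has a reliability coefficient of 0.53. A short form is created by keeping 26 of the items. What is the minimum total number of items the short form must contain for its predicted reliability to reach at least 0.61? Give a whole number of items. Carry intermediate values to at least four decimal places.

81

First, r for the 26-item form: n = 26/58 = 0.4483, so r_26 = 0.4483·0.53/(1 + (0.4483 − 1)·0.53) = 0.3358
Length factor from the short form to reach 0.61: n' = 0.61(1 − 0.3358) / [0.3358(1 − 0.61)] ≈ 3.0937
Total items = 3.0937 × 26 = 80.44, rounded up to 81.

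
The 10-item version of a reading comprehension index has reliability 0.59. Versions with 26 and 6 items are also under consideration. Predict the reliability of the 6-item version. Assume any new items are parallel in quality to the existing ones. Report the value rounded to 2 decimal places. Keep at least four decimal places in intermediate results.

Only the ratio of lengths matters: n = 6/10 = 0.6000
r_{6} = n·r / (1 + (n − 1)·r) = 0.3540 / 0.7640 ≈ 0.4634

0.46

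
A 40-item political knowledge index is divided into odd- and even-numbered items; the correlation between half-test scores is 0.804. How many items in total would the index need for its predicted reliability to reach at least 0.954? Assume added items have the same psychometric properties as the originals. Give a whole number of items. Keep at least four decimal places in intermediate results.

102

Corrected full-test reliability: r_full = 2 × 0.804 / (1 + 0.804) ≈ 0.8914
n = r_tgt(1 − r_full) / [r_full(1 − r_tgt)] = 0.954 × 0.1086 / (0.8914 × 0.046) ≈ 2.5267
Required items = 2.5267 × 40 = 101.07, so 102 items.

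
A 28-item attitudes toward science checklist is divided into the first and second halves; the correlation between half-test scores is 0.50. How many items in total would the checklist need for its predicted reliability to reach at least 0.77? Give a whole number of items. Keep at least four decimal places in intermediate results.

Corrected full-test reliability: r_full = 2 × 0.50 / (1 + 0.50) ≈ 0.6667
n = r_tgt(1 − r_full) / [r_full(1 − r_tgt)] = 0.77 × 0.3333 / (0.6667 × 0.23) ≈ 1.6737
Required items = 1.6737 × 28 = 46.86, so 47 items.

47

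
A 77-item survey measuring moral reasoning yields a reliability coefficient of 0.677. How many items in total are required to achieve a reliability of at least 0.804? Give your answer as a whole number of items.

151

n = [0.804 × 0.323] / [0.677 × 0.196]
n = 0.259692 / 0.132692 ≈ 1.9571
Items needed = n × 77 = 1.9571 × 77 ≈ 150.70 → round up to 151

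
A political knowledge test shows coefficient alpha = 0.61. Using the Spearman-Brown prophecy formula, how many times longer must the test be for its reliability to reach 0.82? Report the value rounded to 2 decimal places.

2.91

Invert Spearman-Brown to solve for n:
n = r*(1 − r) / [ r (1 − r*) ]
n = 0.82(1 − 0.61) / [0.61(1 − 0.82)]
  = 0.3198 / 0.1098 = 2.9126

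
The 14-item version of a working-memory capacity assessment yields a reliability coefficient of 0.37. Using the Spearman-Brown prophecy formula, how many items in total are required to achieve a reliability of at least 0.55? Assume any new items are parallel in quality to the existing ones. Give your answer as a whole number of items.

Spearman-Brown solved for the length factor n:
n = r*(1 − r) / [ r (1 − r*) ]
n = 0.55 × (1 − 0.37) / [ 0.37 × (1 − 0.55) ]
  = 0.3465 / 0.1665 = 2.0811
Items needed = n × 14 = 2.0811 × 14 ≈ 29.14 → round up to 30

30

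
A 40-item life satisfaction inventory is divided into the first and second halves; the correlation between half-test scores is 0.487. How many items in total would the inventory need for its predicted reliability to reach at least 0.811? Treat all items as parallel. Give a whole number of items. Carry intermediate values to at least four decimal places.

Corrected full-test reliability: r_full = 2 × 0.487 / (1 + 0.487) ≈ 0.6550
Solve Spearman-Brown for n: n = 0.811(1 − 0.6550) / [0.6550(1 − 0.811)] = 2.2601
Required items = 2.2601 × 40 = 90.40, so 91 items.

91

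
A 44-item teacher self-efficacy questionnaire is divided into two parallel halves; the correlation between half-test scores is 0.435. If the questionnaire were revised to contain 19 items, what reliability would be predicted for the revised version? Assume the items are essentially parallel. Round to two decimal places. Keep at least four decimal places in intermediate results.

First correct the split-half correlation to full-test reliability: r_full = 2 × 0.435 / (1 + 0.435) ≈ 0.6063
Then adjust to 19 items: n = 19/44 = 0.4318
r_new = n·r_full / (1 + (n − 1)·r_full) = 0.2618 / 0.6555 ≈ 0.3994

0.40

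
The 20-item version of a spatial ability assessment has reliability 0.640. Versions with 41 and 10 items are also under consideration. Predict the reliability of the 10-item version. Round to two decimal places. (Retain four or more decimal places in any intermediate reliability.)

The 41-item form is not needed; work directly from the 20-item form with n = 10/20 = 0.5000.
r_{10} = n·r / (1 + (n − 1)·r) = 0.3200 / 0.6800 ≈ 0.4706

0.47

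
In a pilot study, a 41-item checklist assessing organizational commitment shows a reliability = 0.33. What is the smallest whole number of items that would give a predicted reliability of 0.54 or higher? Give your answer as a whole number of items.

98

Spearman-Brown solved for the length factor n:
n = r_target (1 − r_old) / [ r_old (1 − r_target) ]
n = [0.54 × 0.67] / [0.33 × 0.46]
n = 0.3618 / 0.1518 ≈ 2.3834
2.3834 × 41 = 97.72 → 98 items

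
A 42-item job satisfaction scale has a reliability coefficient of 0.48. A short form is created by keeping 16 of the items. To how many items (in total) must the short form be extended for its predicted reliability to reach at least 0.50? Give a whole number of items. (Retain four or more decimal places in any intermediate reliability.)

46

Short-form reliability: n = 16/42 = 0.3810; r_16 = n·r/(1+(n−1)r) ≈ 0.2602
Length factor from the short form to reach 0.50: n' = 0.50(1 − 0.2602) / [0.2602(1 − 0.50)] ≈ 2.8432
Total items = 2.8432 × 16 = 45.49, rounded up to 46.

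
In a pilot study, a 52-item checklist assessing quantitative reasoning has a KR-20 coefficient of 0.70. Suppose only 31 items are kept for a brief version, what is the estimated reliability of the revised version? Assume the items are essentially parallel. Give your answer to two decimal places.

n = 31/52 = 0.5962
Spearman-Brown: r_new = n·r / (1 + (n − 1)·r)
r_new = 0.5962·0.70 / [1 + (0.5962 − 1)·0.70]
r_new = 0.4173 / 0.7173 ≈ 0.5818

0.58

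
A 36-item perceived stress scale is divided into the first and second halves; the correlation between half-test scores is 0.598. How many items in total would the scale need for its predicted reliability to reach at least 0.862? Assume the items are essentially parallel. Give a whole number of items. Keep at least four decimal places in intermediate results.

76

r_full = 2(0.598)/(1 + 0.598) = 0.7484
n = r_tgt(1 − r_full) / [r_full(1 − r_tgt)] = 0.862 × 0.2516 / (0.7484 × 0.138) ≈ 2.0999
Required items = 2.0999 × 36 = 75.60, so 76 items.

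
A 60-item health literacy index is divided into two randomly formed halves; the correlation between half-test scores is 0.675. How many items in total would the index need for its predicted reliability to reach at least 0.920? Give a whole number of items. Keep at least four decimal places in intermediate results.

Corrected full-test reliability: r_full = 2 × 0.675 / (1 + 0.675) ≈ 0.8060
n = r_tgt(1 − r_full) / [r_full(1 − r_tgt)] = 0.920 × 0.1940 / (0.8060 × 0.080) ≈ 2.7680
Items = 2.7680 × 60 ≈ 166.08 → 167

167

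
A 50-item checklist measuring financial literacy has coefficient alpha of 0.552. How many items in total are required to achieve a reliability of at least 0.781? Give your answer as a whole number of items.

145

Rearranging the Spearman-Brown formula for n,
n = r*(1 − r) / [ r (1 − r*) ]
n = [0.781 × 0.448] / [0.552 × 0.219]
  = 0.349888 / 0.120888 = 2.8943
Items needed = n × 50 = 2.8943 × 50 ≈ 144.72 → round up to 145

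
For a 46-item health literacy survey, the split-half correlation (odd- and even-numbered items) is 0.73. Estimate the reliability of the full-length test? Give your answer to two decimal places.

Each half is half the length of the full test, so the full test is n = 2 times a half.
r_full = 2(0.73) / (1 + 0.73)
r_full = 1.4600 / 1.7300 ≈ 0.8439

0.84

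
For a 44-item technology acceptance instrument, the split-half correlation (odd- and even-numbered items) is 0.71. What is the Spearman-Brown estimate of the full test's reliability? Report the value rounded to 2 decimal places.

0.83

The full test is twice the length of either half (n = 2).
r_full = 2r_hh / (1 + r_hh) = 2 × 0.71 / (1 + 0.71)
       = 1.4200 / 1.7100 = 0.8304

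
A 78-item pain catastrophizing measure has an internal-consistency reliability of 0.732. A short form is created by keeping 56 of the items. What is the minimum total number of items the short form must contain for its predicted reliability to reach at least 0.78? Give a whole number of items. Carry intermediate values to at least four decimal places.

102

First, r for the 56-item form: n = 56/78 = 0.7179, so r_56 = 0.7179·0.732/(1 + (0.7179 − 1)·0.732) = 0.6623
Length factor from the short form to reach 0.78: n' = 0.78(1 − 0.6623) / [0.6623(1 − 0.78)] ≈ 1.8078
Items = 1.8078 × 56 ≈ 101.24 → 102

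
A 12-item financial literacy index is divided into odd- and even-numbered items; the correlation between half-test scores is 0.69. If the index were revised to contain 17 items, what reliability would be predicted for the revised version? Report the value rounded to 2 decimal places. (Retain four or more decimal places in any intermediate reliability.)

0.86

Full-test reliability from the split-half r: r_full = 2(0.69)/(1 + 0.69) = 0.8166
Then adjust to 17 items: n = 17/12 = 1.4167
r_new = n·r_full / (1 + (n − 1)·r_full) = 1.1569 / 1.3403 ≈ 0.8632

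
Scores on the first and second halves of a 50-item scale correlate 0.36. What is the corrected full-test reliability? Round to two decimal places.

0.53

The full test is twice the length of either half (n = 2).
r_full = 2(0.36) / (1 + 0.36)
r_full = 0.7200 / 1.3600 ≈ 0.5294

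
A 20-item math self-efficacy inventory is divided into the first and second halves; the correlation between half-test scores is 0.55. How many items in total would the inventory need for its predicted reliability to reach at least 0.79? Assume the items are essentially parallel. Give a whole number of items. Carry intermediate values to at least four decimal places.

31

r_full = 2(0.55)/(1 + 0.55) = 0.7097
n = r_tgt(1 − r_full) / [r_full(1 − r_tgt)] = 0.79 × 0.2903 / (0.7097 × 0.21) ≈ 1.5388
Items = 1.5388 × 20 ≈ 30.78 → 31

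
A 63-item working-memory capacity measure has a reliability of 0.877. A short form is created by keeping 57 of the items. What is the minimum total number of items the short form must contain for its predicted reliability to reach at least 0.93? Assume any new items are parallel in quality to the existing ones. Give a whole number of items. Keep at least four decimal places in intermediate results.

First, r for the 57-item form: n = 57/63 = 0.9048, so r_57 = 0.9048·0.877/(1 + (0.9048 − 1)·0.877) = 0.8658
Length factor from the short form to reach 0.93: n' = 0.93(1 − 0.8658) / [0.8658(1 − 0.93)] ≈ 2.0593
Total items = 2.0593 × 57 = 117.38, rounded up to 118.

118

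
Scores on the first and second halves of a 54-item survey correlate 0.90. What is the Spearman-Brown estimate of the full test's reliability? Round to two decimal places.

Each half is half the length of the full test, so the full test is n = 2 times a half.
r_full = 2(0.90) / (1 + 0.90)
       = 1.8000 / 1.9000 = 0.9474

0.95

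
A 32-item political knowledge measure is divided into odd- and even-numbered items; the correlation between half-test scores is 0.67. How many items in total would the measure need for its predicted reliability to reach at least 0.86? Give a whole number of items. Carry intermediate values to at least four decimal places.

49

r_full = 2(0.67)/(1 + 0.67) = 0.8024
Solve Spearman-Brown for n: n = 0.86(1 − 0.8024) / [0.8024(1 − 0.86)] = 1.5127
Required items = 1.5127 × 32 = 48.41, so 49 items.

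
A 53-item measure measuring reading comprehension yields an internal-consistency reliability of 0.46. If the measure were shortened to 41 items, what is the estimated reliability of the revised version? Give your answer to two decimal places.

0.40

n = 41/53 = 0.7736
r_new = (0.7736 × 0.46) / (1 + (0.7736 − 1) × 0.46)
     = 0.3559 / 0.8959 = 0.3973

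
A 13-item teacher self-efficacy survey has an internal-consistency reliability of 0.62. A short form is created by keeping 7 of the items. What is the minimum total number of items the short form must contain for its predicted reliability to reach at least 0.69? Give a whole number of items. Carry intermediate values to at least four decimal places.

18

Short-form reliability: n = 7/13 = 0.5385; r_7 = n·r/(1+(n−1)r) ≈ 0.4677
Length factor from the short form to reach 0.69: n' = 0.69(1 − 0.4677) / [0.4677(1 − 0.69)] ≈ 2.5332
Items = 2.5332 × 7 ≈ 17.73 → 18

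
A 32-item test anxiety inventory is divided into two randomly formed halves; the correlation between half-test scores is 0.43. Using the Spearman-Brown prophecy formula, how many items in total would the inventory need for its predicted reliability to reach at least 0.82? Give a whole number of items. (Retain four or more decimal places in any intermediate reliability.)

r_full = 2(0.43)/(1 + 0.43) = 0.6014
Solve Spearman-Brown for n: n = 0.82(1 − 0.6014) / [0.6014(1 − 0.82)] = 3.0194
Required items = 3.0194 × 32 = 96.62, so 97 items.

97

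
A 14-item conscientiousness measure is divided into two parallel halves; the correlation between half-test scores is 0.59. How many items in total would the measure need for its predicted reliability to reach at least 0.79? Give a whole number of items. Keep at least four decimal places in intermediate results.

19

r_full = 2(0.59)/(1 + 0.59) = 0.7421
n = r_tgt(1 − r_full) / [r_full(1 − r_tgt)] = 0.79 × 0.2579 / (0.7421 × 0.21) ≈ 1.3074
Required items = 1.3074 × 14 = 18.30, so 19 items.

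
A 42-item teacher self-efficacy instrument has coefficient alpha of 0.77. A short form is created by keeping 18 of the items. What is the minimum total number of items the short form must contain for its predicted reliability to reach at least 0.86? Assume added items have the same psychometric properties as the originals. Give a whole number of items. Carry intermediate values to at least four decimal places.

78

Short-form reliability: n = 18/42 = 0.4286; r_18 = n·r/(1+(n−1)r) ≈ 0.5893
Length factor from the short form to reach 0.86: n' = 0.86(1 − 0.5893) / [0.5893(1 − 0.86)] ≈ 4.2811
Total items = 4.2811 × 18 = 77.06, rounded up to 78.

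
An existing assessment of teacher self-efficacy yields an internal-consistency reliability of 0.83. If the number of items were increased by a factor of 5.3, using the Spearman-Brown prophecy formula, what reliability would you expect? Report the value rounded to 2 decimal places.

Spearman-Brown: r_new = n·r / (1 + (n − 1)·r)
r_new = (5.3 × 0.83) / (1 + (5.3 − 1) × 0.83)
     = 4.3990 / 4.5690 = 0.9628

0.96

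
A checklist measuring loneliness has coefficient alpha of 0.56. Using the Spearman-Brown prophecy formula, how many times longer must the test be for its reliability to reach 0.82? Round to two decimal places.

n = 0.82 × (1 − 0.56) / [ 0.56 × (1 − 0.82) ]
n = 0.3608 / 0.1008 ≈ 3.5794

3.58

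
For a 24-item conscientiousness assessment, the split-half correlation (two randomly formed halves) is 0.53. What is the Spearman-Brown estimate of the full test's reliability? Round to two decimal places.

0.69

Each half is half the length of the full test, so the full test is n = 2 times a half.
r_full = 2r_hh / (1 + r_hh) = 2 × 0.53 / (1 + 0.53)
       = 1.0600 / 1.5300 = 0.6928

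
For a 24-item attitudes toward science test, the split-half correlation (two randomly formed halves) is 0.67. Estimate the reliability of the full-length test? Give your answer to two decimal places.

0.80

r_full = 2(0.67) / (1 + 0.67)
r_full = 1.3400 / 1.6700 ≈ 0.8024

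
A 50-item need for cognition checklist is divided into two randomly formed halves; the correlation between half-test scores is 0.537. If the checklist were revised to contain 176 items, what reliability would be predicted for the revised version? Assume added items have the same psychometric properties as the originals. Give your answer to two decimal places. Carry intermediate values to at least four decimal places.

First correct the split-half correlation to full-test reliability: r_full = 2 × 0.537 / (1 + 0.537) ≈ 0.6988
Length factor from 50 to 176 items: n = 176/50 = 3.5200
r_new = n·r_full / (1 + (n − 1)·r_full) = 2.4598 / 2.7610 ≈ 0.8909

0.89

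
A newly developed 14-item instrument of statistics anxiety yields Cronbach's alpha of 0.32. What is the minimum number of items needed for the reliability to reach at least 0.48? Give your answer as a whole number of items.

28

Rearranging the Spearman-Brown formula for n,
n = r*(1 − r) / [ r (1 − r*) ]
n = 0.48 × (1 − 0.32) / [ 0.32 × (1 − 0.48) ]
n = 0.3264 / 0.1664 ≈ 1.9615
So the test needs 1.9615 × 14 ≈ 27.46 items; rounding up, 28.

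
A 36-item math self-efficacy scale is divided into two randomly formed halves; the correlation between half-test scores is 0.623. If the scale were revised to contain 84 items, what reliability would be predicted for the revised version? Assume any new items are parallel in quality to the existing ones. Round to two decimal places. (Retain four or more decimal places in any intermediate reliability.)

Full-test reliability from the split-half r: r_full = 2(0.623)/(1 + 0.623) = 0.7677
Then adjust to 84 items: n = 84/36 = 2.3333
r_new = n·r_full / (1 + (n − 1)·r_full) = 1.7913 / 2.0236 ≈ 0.8852

0.89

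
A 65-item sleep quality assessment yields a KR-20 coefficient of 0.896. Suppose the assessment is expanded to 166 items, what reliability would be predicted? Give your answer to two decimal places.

Length ratio n = 166/65 = 2.5538
Apply the Spearman-Brown prophecy formula, r' = nr / [1 + (n − 1)r]:
r_new = (2.5538 × 0.896) / (1 + (2.5538 − 1) × 0.896)
r_new = 2.2882 / 2.3922 ≈ 0.9565

0.96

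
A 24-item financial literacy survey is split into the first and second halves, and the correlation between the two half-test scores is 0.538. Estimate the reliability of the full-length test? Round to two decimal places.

0.70

r_full = 2(0.538) / (1 + 0.538)
       = 1.0760 / 1.5380 = 0.6996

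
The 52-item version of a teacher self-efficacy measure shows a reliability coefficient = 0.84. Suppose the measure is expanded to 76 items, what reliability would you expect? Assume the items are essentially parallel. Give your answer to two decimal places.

0.88

n = 76/52 = 1.4615
Spearman-Brown: r_new = n·r / (1 + (n − 1)·r)
r_new = 1.4615·0.84 / [1 + (1.4615 − 1)·0.84]
r_new = 1.2277 / 1.3877 ≈ 0.8847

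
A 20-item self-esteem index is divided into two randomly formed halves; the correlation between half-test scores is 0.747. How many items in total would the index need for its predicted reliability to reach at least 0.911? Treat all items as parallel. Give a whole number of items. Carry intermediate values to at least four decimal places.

Corrected full-test reliability: r_full = 2 × 0.747 / (1 + 0.747) ≈ 0.8552
n = r_tgt(1 − r_full) / [r_full(1 − r_tgt)] = 0.911 × 0.1448 / (0.8552 × 0.089) ≈ 1.7331
Required items = 1.7331 × 20 = 34.66, so 35 items.

35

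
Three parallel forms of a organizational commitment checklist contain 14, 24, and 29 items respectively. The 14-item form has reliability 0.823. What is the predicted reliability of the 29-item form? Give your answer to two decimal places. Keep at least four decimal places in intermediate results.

Only the ratio of lengths matters: n = 29/14 = 2.0714
r_{29} = n·r / (1 + (n − 1)·r) = 1.7048 / 1.8818 ≈ 0.9059

0.91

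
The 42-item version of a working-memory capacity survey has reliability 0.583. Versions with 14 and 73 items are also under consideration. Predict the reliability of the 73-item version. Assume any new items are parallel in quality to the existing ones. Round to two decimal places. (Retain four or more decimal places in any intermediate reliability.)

Only the ratio of lengths matters: n = 73/42 = 1.7381
r_{73} = n·r / (1 + (n − 1)·r) = 1.0133 / 1.4303 ≈ 0.7085

0.71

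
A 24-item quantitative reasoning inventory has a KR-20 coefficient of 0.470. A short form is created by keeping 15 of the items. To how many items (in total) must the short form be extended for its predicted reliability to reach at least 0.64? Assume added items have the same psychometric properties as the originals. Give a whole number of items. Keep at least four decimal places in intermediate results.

49

First, r for the 15-item form: n = 15/24 = 0.6250, so r_15 = 0.6250·0.470/(1 + (0.6250 − 1)·0.470) = 0.3566
Then solve for n' with r_old = 0.3566, r_target = 0.64: n' = 0.64(1 − 0.3566)/[0.3566(1 − 0.64)] = 3.2076
Items = 3.2076 × 15 ≈ 48.11 → 49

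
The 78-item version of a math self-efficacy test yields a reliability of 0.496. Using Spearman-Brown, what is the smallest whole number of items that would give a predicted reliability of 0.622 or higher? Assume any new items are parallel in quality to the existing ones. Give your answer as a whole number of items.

131

n = [0.622 × 0.504] / [0.496 × 0.378]
n = 0.313488 / 0.187488 ≈ 1.6720
Items needed = n × 78 = 1.6720 × 78 ≈ 130.42 → round up to 131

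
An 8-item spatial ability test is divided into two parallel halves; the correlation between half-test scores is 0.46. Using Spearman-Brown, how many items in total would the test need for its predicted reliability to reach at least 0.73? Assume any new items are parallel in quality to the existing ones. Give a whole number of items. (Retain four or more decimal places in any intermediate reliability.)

13

r_full = 2(0.46)/(1 + 0.46) = 0.6301
n = r_tgt(1 − r_full) / [r_full(1 − r_tgt)] = 0.73 × 0.3699 / (0.6301 × 0.27) ≈ 1.5872
Required items = 1.5872 × 8 = 12.70, so 13 items.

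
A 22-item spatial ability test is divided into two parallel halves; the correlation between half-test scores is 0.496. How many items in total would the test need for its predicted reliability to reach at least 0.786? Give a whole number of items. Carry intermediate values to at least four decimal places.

42

Corrected full-test reliability: r_full = 2 × 0.496 / (1 + 0.496) ≈ 0.6631
Solve Spearman-Brown for n: n = 0.786(1 − 0.6631) / [0.6631(1 − 0.786)] = 1.8661
Required items = 1.8661 × 22 = 41.05, so 42 items.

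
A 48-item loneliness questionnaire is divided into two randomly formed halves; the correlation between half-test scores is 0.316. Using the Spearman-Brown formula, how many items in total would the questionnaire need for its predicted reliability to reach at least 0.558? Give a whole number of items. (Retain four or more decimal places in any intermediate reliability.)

66

Corrected full-test reliability: r_full = 2 × 0.316 / (1 + 0.316) ≈ 0.4802
Solve Spearman-Brown for n: n = 0.558(1 − 0.4802) / [0.4802(1 − 0.558)] = 1.3666
Required items = 1.3666 × 48 = 65.60, so 66 items.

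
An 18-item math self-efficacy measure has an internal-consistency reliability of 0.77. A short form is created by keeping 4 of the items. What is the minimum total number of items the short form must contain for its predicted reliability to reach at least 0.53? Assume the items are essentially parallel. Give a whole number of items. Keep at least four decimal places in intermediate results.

7

Short-form reliability: n = 4/18 = 0.2222; r_4 = n·r/(1+(n−1)r) ≈ 0.4266
Length factor from the short form to reach 0.53: n' = 0.53(1 − 0.4266) / [0.4266(1 − 0.53)] ≈ 1.5157
Total items = 1.5157 × 4 = 6.06, rounded up to 7.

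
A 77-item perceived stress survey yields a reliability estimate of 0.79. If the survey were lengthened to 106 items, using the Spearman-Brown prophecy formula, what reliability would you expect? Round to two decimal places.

The new length is 106/77 = 1.3766 times the old.
By Spearman-Brown, r_new = n r / (1 + (n − 1) r).
r_new = 1.3766·0.79 / [1 + (1.3766 − 1)·0.79]
r_new = 1.0875 / 1.2975 ≈ 0.8382

0.84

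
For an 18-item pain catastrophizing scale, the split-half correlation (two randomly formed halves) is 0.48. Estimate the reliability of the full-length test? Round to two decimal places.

Apply the Spearman-Brown correction with n = 2:
r_full = 2(0.48) / (1 + 0.48)
r_full = 0.9600 / 1.4800 ≈ 0.6486

0.65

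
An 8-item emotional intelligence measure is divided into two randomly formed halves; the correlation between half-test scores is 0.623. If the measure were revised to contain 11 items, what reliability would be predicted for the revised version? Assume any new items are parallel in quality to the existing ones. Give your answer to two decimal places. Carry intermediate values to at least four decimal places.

First correct the split-half correlation to full-test reliability: r_full = 2 × 0.623 / (1 + 0.623) ≈ 0.7677
Length factor from 8 to 11 items: n = 11/8 = 1.3750
r_new = n·r_full / (1 + (n − 1)·r_full) = 1.0556 / 1.2879 ≈ 0.8196

0.82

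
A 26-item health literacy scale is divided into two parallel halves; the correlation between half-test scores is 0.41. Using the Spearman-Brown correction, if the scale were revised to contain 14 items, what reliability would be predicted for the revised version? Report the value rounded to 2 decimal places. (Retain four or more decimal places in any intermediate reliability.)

0.43

Full-test reliability from the split-half r: r_full = 2(0.41)/(1 + 0.41) = 0.5816
Then adjust to 14 items: n = 14/26 = 0.5385
r_new = n·r_full / (1 + (n − 1)·r_full) = 0.3132 / 0.7316 ≈ 0.4281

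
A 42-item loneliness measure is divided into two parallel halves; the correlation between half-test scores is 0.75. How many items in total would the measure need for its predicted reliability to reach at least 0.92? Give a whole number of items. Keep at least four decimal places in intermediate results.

81

Corrected full-test reliability: r_full = 2 × 0.75 / (1 + 0.75) ≈ 0.8571
n = r_tgt(1 − r_full) / [r_full(1 − r_tgt)] = 0.92 × 0.1429 / (0.8571 × 0.08) ≈ 1.9173
Required items = 1.9173 × 42 = 80.53, so 81 items.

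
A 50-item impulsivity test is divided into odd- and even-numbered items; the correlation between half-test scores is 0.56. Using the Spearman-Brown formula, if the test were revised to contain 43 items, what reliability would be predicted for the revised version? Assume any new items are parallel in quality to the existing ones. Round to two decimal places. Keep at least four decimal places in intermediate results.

Spearman-Brown correction (n = 2): r_full = 2·0.56/(1 + 0.56) = 0.7179
Then adjust to 43 items: n = 43/50 = 0.8600
r_new = n·r_full / (1 + (n − 1)·r_full) = 0.6174 / 0.8995 ≈ 0.6864

0.69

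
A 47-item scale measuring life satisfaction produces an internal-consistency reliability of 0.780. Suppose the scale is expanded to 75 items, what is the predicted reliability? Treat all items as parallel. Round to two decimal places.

0.85

n = 75/47 = 1.5957
r_new = (1.5957 × 0.780) / (1 + (1.5957 − 1) × 0.780)
r_new = 1.2446 / 1.4646 ≈ 0.8498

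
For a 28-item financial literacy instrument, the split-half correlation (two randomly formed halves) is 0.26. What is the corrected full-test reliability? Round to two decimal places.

The full test is twice the length of either half (n = 2).
r_full = 2r_hh / (1 + r_hh) = 2 × 0.26 / (1 + 0.26)
r_full = 0.5200 / 1.2600 ≈ 0.4127

0.41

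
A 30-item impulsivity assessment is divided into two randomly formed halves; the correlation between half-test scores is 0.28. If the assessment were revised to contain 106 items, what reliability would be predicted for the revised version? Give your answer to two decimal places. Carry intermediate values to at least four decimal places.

0.73

Spearman-Brown correction (n = 2): r_full = 2·0.28/(1 + 0.28) = 0.4375
Then adjust to 106 items: n = 106/30 = 3.5333
r_new = n·r_full / (1 + (n − 1)·r_full) = 1.5458 / 2.1083 ≈ 0.7332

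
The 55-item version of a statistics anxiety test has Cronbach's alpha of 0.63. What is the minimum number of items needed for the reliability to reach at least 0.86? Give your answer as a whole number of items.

Spearman-Brown solved for the length factor n:
n = r*(1 − r) / [ r (1 − r*) ]
n = 0.86(1 − 0.63) / [0.63(1 − 0.86)]
  = 0.3182 / 0.0882 = 3.6077
Items needed = n × 55 = 3.6077 × 55 ≈ 198.42 → round up to 199

199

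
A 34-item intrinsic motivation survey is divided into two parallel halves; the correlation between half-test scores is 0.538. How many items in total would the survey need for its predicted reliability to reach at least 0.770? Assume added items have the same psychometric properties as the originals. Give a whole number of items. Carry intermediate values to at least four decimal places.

Corrected full-test reliability: r_full = 2 × 0.538 / (1 + 0.538) ≈ 0.6996
n = r_tgt(1 − r_full) / [r_full(1 − r_tgt)] = 0.770 × 0.3004 / (0.6996 × 0.230) ≈ 1.4375
Items = 1.4375 × 34 ≈ 48.88 → 49

49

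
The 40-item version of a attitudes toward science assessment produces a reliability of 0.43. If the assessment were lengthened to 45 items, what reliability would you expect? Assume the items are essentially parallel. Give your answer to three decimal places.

0.459

Length ratio n = 45/40 = 1.125
r_new = (1.125 × 0.43) / (1 + (1.125 − 1) × 0.43)
r_new = 0.4838 / 1.0537 ≈ 0.4591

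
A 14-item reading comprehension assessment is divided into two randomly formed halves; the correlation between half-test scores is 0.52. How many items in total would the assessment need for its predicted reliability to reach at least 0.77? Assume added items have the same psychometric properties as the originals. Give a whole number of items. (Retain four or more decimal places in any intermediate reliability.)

r_full = 2(0.52)/(1 + 0.52) = 0.6842
n = r_tgt(1 − r_full) / [r_full(1 − r_tgt)] = 0.77 × 0.3158 / (0.6842 × 0.23) ≈ 1.5452
Required items = 1.5452 × 14 = 21.63, so 22 items.

22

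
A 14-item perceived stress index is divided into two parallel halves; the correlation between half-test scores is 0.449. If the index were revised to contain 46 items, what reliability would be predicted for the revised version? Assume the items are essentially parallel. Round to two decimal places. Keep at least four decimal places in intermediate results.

0.84

Full-test reliability from the split-half r: r_full = 2(0.449)/(1 + 0.449) = 0.6197
Length factor from 14 to 46 items: n = 46/14 = 3.2857
r_new = n·r_full / (1 + (n − 1)·r_full) = 2.0361 / 2.4164 ≈ 0.8426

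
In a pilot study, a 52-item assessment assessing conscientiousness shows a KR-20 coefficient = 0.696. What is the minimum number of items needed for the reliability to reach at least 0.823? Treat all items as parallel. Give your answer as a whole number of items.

106

Rearranging the Spearman-Brown formula for n,
n = r*(1 − r) / [ r (1 − r*) ]
n = [0.823 × 0.304] / [0.696 × 0.177]
  = 0.250192 / 0.123192 = 2.0309
2.0309 × 52 = 105.61 → 106 items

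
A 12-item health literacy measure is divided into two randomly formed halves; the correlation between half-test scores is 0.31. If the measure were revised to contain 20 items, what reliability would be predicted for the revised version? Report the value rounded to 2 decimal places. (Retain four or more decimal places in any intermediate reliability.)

Spearman-Brown correction (n = 2): r_full = 2·0.31/(1 + 0.31) = 0.4733
Length factor from 12 to 20 items: n = 20/12 = 1.6667
r_new = n·r_full / (1 + (n − 1)·r_full) = 0.7888 / 1.3155 ≈ 0.5996

0.60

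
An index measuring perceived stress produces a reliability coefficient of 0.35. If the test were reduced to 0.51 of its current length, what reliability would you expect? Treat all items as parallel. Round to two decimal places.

0.22

r_new = (0.51 × 0.35) / (1 + (0.51 − 1) × 0.35)
r_new = 0.1785 / 0.8285 ≈ 0.2154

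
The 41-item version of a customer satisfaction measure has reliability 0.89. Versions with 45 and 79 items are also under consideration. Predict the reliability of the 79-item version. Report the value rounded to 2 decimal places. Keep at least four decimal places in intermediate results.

0.94

The 45-item form is not needed; work directly from the 41-item form with n = 79/41 = 1.9268.
r_{79} = n·r / (1 + (n − 1)·r) = 1.7149 / 1.8249 ≈ 0.9397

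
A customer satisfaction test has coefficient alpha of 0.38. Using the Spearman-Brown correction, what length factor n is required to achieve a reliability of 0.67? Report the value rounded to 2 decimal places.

3.31

n = 0.67(1 − 0.38) / [0.38(1 − 0.67)]
n = 0.4154 / 0.1254 ≈ 3.3126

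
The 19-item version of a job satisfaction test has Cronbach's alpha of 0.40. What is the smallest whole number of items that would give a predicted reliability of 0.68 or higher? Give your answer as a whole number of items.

Rearranging the Spearman-Brown formula for n,
n = r_target (1 − r_old) / [ r_old (1 − r_target) ]
n = 0.68 × (1 − 0.40) / [ 0.40 × (1 − 0.68) ]
  = 0.4080 / 0.1280 = 3.1875
Items needed = n × 19 = 3.1875 × 19 ≈ 60.56 → round up to 61

61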